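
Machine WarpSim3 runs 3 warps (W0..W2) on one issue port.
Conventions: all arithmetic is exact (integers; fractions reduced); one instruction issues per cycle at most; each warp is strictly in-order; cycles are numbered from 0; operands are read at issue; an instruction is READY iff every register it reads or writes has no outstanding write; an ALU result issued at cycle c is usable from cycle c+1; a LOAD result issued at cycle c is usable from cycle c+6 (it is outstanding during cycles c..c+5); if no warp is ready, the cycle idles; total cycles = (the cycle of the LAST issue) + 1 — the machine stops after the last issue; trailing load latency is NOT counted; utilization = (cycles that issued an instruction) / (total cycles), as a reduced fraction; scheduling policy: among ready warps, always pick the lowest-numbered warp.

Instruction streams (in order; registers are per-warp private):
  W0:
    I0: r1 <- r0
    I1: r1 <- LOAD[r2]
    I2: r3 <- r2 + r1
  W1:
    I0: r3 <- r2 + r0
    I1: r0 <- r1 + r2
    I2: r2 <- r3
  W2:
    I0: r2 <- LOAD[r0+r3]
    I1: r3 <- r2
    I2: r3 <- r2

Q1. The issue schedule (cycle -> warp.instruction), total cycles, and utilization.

cycle 0: W0.I0
cycle 1: W0.I1
cycle 2: W1.I0
cycle 3: W1.I1
cycle 4: W1.I2
cycle 5: W2.I0
cycle 6: idle
cycle 7: W0.I2
cycle 8: idle
cycle 9: idle
cycle 10: idle
cycle 11: W2.I1
cycle 12: W2.I2

Answer: 13 cycles, utilization 9/13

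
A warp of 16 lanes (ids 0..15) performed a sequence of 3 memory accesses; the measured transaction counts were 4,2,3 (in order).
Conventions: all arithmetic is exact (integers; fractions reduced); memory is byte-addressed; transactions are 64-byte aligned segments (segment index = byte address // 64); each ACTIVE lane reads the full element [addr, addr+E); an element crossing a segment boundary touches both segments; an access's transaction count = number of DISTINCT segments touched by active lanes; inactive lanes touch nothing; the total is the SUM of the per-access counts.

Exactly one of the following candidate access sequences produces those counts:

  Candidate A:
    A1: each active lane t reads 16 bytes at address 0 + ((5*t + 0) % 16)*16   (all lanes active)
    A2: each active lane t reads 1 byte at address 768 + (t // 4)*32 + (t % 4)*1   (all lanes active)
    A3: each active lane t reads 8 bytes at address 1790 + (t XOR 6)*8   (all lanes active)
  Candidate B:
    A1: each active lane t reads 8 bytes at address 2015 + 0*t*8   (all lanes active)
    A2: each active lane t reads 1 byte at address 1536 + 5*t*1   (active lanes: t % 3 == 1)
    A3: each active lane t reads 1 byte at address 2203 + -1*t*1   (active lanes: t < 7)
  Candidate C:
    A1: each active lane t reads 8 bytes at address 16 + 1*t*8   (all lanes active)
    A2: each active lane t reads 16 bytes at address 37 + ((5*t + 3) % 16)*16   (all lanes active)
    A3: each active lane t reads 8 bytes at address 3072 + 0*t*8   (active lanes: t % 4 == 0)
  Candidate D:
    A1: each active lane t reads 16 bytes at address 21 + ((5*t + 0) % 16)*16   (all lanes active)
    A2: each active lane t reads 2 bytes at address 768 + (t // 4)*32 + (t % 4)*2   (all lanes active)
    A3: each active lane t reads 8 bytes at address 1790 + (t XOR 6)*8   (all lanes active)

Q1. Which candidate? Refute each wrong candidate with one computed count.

B: A1 gives 1 transaction, not 4
C: A1 gives 3 transactions, not 4
D: A1 gives 5 transactions, not 4
A: all counts match (4,2,3)

Answer: A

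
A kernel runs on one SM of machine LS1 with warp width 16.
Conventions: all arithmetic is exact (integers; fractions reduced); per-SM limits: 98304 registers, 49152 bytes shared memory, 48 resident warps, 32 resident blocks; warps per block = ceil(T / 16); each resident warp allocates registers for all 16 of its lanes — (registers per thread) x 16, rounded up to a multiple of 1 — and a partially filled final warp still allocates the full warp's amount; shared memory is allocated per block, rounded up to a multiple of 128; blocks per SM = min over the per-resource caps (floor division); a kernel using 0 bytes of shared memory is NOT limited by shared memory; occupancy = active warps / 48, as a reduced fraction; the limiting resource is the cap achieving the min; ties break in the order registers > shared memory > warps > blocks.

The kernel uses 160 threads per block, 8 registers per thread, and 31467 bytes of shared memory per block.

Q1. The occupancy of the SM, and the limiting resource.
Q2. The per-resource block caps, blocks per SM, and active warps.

Answer: occupancy 5/24, limited by shared memory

registers: 76 blocks
shared memory: 1 block
warps: 4 blocks
blocks: 32 blocks

Answer: 1 block, 10 active warps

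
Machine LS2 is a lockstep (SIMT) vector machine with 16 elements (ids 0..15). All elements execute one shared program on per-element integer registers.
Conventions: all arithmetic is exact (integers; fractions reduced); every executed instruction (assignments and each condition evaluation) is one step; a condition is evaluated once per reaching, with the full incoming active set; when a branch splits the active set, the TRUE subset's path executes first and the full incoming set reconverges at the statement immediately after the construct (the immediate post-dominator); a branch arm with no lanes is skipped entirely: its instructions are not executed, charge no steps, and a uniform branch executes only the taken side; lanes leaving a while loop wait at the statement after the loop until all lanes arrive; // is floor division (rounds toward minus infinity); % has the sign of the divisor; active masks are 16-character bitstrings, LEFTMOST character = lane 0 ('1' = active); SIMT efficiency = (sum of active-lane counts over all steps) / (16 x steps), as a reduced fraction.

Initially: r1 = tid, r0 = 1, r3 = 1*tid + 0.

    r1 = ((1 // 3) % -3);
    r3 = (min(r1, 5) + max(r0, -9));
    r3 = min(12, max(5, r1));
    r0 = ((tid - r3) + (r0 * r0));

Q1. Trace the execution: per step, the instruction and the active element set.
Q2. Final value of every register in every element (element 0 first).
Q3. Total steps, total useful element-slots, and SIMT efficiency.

step 0: r1 <- ((1 // 3) % -3)        1111111111111111
step 1: r3 <- (min(r1, 5) + max(r0, -9)) 1111111111111111
step 2: r3 <- min(12, max(5, r1))    1111111111111111
step 3: r0 <- ((tid - r3) + (r0 * r0)) 1111111111111111

Answer: 4 steps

r1: 0,0,0,0,0,0,0,0,0,0,0,0,0,0,0,0
r0: -4,-3,-2,-1,0,1,2,3,4,5,6,7,8,9,10,11
r3: 5,5,5,5,5,5,5,5,5,5,5,5,5,5,5,5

steps = 4; useful = 64; efficiency = 64/64 = 1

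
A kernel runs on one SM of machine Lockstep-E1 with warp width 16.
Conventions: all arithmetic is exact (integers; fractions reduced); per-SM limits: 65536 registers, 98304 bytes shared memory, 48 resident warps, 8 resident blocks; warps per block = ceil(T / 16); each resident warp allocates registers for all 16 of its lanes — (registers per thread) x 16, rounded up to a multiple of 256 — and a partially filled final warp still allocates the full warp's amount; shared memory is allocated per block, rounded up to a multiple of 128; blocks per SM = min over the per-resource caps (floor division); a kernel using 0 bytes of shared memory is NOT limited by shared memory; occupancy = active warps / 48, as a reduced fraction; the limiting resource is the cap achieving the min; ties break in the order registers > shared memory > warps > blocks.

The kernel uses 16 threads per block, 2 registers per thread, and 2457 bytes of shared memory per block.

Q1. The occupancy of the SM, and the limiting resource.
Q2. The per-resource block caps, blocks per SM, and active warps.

Answer: occupancy 1/6, limited by blocks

registers: 256 blocks
shared memory: 38 blocks
warps: 48 blocks
blocks: 8 blocks

Answer: 8 blocks, 8 active warps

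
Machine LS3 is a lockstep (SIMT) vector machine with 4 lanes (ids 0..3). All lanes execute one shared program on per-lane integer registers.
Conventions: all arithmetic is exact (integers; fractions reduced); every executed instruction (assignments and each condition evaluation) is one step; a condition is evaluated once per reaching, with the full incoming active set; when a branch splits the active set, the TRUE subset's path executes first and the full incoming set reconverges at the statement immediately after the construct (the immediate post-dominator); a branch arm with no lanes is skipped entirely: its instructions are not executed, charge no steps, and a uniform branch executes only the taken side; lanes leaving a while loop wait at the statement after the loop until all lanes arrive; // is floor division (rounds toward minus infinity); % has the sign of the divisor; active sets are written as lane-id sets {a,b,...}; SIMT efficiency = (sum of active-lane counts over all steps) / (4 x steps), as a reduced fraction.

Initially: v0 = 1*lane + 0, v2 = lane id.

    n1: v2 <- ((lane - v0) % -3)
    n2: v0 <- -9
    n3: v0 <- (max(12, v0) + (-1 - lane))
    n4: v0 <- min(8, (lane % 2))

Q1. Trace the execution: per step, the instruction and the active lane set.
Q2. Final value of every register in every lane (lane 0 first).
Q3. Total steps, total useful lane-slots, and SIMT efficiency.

step 0: v2 <- ((lane - v0) % -3)     {0,1,2,3}
step 1: v0 <- -9                     {0,1,2,3}
step 2: v0 <- (max(12, v0) + (-1 - lane)) {0,1,2,3}
step 3: v0 <- min(8, (lane % 2))     {0,1,2,3}

Answer: 4 steps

v0: 0,1,0,1
v2: 0,0,0,0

steps = 4; useful = 16; efficiency = 16/16 = 1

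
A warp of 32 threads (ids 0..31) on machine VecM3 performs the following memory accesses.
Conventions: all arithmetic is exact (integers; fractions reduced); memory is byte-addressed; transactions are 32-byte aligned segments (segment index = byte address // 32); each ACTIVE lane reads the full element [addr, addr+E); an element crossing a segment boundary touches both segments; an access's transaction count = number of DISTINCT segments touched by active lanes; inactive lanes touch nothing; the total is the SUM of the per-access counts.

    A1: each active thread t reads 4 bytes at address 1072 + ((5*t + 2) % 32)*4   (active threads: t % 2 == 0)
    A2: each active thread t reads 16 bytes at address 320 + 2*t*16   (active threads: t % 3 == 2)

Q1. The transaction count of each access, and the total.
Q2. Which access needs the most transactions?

A1: 5 transactions
A2: 10 transactions

Answer: 5,10; total 15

Answer: A2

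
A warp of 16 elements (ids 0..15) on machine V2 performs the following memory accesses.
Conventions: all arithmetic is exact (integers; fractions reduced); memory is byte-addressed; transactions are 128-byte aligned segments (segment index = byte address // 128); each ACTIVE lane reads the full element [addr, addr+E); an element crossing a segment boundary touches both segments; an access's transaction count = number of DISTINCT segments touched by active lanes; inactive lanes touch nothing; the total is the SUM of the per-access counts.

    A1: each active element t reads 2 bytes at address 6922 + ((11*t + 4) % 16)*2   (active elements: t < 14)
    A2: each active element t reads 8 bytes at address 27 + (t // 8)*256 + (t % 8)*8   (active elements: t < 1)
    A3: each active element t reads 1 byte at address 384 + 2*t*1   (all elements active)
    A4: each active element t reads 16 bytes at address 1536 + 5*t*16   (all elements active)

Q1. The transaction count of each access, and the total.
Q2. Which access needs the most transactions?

A1: 1 transaction
A2: 1 transaction
A3: 1 transaction
A4: 10 transactions

Answer: 1,1,1,10; total 13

Answer: A4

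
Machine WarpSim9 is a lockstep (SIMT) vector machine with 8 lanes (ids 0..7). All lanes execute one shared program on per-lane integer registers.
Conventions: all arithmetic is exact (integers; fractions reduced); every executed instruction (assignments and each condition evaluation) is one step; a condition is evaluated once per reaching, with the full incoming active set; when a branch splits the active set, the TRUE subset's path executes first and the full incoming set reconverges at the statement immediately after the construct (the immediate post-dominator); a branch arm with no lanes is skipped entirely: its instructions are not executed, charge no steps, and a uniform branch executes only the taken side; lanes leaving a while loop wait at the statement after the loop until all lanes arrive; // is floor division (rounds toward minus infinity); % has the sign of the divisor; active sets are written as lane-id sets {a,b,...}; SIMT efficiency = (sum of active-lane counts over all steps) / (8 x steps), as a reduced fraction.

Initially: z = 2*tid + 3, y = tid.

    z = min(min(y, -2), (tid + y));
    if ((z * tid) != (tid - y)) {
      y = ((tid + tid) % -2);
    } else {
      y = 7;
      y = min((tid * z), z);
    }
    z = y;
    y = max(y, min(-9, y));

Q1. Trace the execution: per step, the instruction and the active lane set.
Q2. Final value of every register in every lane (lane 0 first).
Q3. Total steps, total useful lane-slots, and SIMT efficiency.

step 0: z <- min(min(y, -2), (tid + y)) {0,1,2,3,4,5,6,7}
step 1: eval ((z * tid) != (tid - y)) {0,1,2,3,4,5,6,7}
step 2: y <- ((tid + tid) % -2)      {1,2,3,4,5,6,7}
step 3: y <- 7                       {0}
step 4: y <- min((tid * z), z)       {0}
step 5: z <- y                       {0,1,2,3,4,5,6,7}
step 6: y <- max(y, min(-9, y))      {0,1,2,3,4,5,6,7}

Answer: 7 steps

z: -2,0,0,0,0,0,0,0
y: -2,0,0,0,0,0,0,0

steps = 7; useful = 41; efficiency = 41/56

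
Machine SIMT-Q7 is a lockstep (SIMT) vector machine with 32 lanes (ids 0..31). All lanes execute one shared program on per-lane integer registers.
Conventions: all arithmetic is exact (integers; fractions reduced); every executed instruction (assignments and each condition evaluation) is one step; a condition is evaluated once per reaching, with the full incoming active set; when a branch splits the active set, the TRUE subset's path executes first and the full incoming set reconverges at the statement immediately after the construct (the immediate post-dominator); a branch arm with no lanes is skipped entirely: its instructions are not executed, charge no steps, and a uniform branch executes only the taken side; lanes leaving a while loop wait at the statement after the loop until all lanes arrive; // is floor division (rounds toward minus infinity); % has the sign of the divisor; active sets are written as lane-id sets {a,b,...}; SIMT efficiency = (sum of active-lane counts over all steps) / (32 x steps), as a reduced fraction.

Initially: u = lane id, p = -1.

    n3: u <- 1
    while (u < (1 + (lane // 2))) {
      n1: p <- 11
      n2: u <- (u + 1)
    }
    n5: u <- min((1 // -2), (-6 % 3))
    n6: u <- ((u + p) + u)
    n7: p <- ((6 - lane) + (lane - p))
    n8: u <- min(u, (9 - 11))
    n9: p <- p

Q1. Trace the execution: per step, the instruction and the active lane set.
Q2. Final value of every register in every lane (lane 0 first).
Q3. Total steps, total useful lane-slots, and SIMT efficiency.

step 0: u <- 1                       {0,1,2,3,4,5,6,7,8,9,10,11,12,13,14,15,16,17,18,19,20,21,22,23,24,25,26,27,28,29,30,31}
step 1: eval (u < (1 + (lane // 2))) {0,1,2,3,4,5,6,7,8,9,10,11,12,13,14,15,16,17,18,19,20,21,22,23,24,25,26,27,28,29,30,31}
step 2: p <- 11                      {2,3,4,5,6,7,8,9,10,11,12,13,14,15,16,17,18,19,20,21,22,23,24,25,26,27,28,29,30,31}
step 3: u <- (u + 1)                 {2,3,4,5,6,7,8,9,10,11,12,13,14,15,16,17,18,19,20,21,22,23,24,25,26,27,28,29,30,31}
step 4: eval (u < (1 + (lane // 2))) {2,3,4,5,6,7,8,9,10,11,12,13,14,15,16,17,18,19,20,21,22,23,24,25,26,27,28,29,30,31}
step 5: p <- 11                      {4,5,6,7,8,9,10,11,12,13,14,15,16,17,18,19,20,21,22,23,24,25,26,27,28,29,30,31}
step 6: u <- (u + 1)                 {4,5,6,7,8,9,10,11,12,13,14,15,16,17,18,19,20,21,22,23,24,25,26,27,28,29,30,31}
step 7: eval (u < (1 + (lane // 2))) {4,5,6,7,8,9,10,11,12,13,14,15,16,17,18,19,20,21,22,23,24,25,26,27,28,29,30,31}
step 8: p <- 11                      {6,7,8,9,10,11,12,13,14,15,16,17,18,19,20,21,22,23,24,25,26,27,28,29,30,31}
step 9: u <- (u + 1)                 {6,7,8,9,10,11,12,13,14,15,16,17,18,19,20,21,22,23,24,25,26,27,28,29,30,31}
step 10: eval (u < (1 + (lane // 2))) {6,7,8,9,10,11,12,13,14,15,16,17,18,19,20,21,22,23,24,25,26,27,28,29,30,31}
step 11: p <- 11                      {8,9,10,11,12,13,14,15,16,17,18,19,20,21,22,23,24,25,26,27,28,29,30,31}
step 12: u <- (u + 1)                 {8,9,10,11,12,13,14,15,16,17,18,19,20,21,22,23,24,25,26,27,28,29,30,31}
step 13: eval (u < (1 + (lane // 2))) {8,9,10,11,12,13,14,15,16,17,18,19,20,21,22,23,24,25,26,27,28,29,30,31}
step 14: p <- 11                      {10,11,12,13,14,15,16,17,18,19,20,21,22,23,24,25,26,27,28,29,30,31}
step 15: u <- (u + 1)                 {10,11,12,13,14,15,16,17,18,19,20,21,22,23,24,25,26,27,28,29,30,31}
step 16: eval (u < (1 + (lane // 2))) {10,11,12,13,14,15,16,17,18,19,20,21,22,23,24,25,26,27,28,29,30,31}
step 17: p <- 11                      {12,13,14,15,16,17,18,19,20,21,22,23,24,25,26,27,28,29,30,31}
step 18: u <- (u + 1)                 {12,13,14,15,16,17,18,19,20,21,22,23,24,25,26,27,28,29,30,31}
step 19: eval (u < (1 + (lane // 2))) {12,13,14,15,16,17,18,19,20,21,22,23,24,25,26,27,28,29,30,31}
step 20: p <- 11                      {14,15,16,17,18,19,20,21,22,23,24,25,26,27,28,29,30,31}
step 21: u <- (u + 1)                 {14,15,16,17,18,19,20,21,22,23,24,25,26,27,28,29,30,31}
step 22: eval (u < (1 + (lane // 2))) {14,15,16,17,18,19,20,21,22,23,24,25,26,27,28,29,30,31}
step 23: p <- 11                      {16,17,18,19,20,21,22,23,24,25,26,27,28,29,30,31}
step 24: u <- (u + 1)                 {16,17,18,19,20,21,22,23,24,25,26,27,28,29,30,31}
step 25: eval (u < (1 + (lane // 2))) {16,17,18,19,20,21,22,23,24,25,26,27,28,29,30,31}
step 26: p <- 11                      {18,19,20,21,22,23,24,25,26,27,28,29,30,31}
step 27: u <- (u + 1)                 {18,19,20,21,22,23,24,25,26,27,28,29,30,31}
step 28: eval (u < (1 + (lane // 2))) {18,19,20,21,22,23,24,25,26,27,28,29,30,31}
step 29: p <- 11                      {20,21,22,23,24,25,26,27,28,29,30,31}
step 30: u <- (u + 1)                 {20,21,22,23,24,25,26,27,28,29,30,31}
step 31: eval (u < (1 + (lane // 2))) {20,21,22,23,24,25,26,27,28,29,30,31}
step 32: p <- 11                      {22,23,24,25,26,27,28,29,30,31}
step 33: u <- (u + 1)                 {22,23,24,25,26,27,28,29,30,31}
step 34: eval (u < (1 + (lane // 2))) {22,23,24,25,26,27,28,29,30,31}
step 35: p <- 11                      {24,25,26,27,28,29,30,31}
step 36: u <- (u + 1)                 {24,25,26,27,28,29,30,31}
step 37: eval (u < (1 + (lane // 2))) {24,25,26,27,28,29,30,31}
step 38: p <- 11                      {26,27,28,29,30,31}
step 39: u <- (u + 1)                 {26,27,28,29,30,31}
step 40: eval (u < (1 + (lane // 2))) {26,27,28,29,30,31}
step 41: p <- 11                      {28,29,30,31}
step 42: u <- (u + 1)                 {28,29,30,31}
step 43: eval (u < (1 + (lane // 2))) {28,29,30,31}
step 44: p <- 11                      {30,31}
step 45: u <- (u + 1)                 {30,31}
step 46: eval (u < (1 + (lane // 2))) {30,31}
step 47: u <- min((1 // -2), (-6 % 3)) {0,1,2,3,4,5,6,7,8,9,10,11,12,13,14,15,16,17,18,19,20,21,22,23,24,25,26,27,28,29,30,31}
step 48: u <- ((u + p) + u)           {0,1,2,3,4,5,6,7,8,9,10,11,12,13,14,15,16,17,18,19,20,21,22,23,24,25,26,27,28,29,30,31}
step 49: p <- ((6 - lane) + (lane - p)) {0,1,2,3,4,5,6,7,8,9,10,11,12,13,14,15,16,17,18,19,20,21,22,23,24,25,26,27,28,29,30,31}
step 50: u <- min(u, (9 - 11))        {0,1,2,3,4,5,6,7,8,9,10,11,12,13,14,15,16,17,18,19,20,21,22,23,24,25,26,27,28,29,30,31}
step 51: p <- p                       {0,1,2,3,4,5,6,7,8,9,10,11,12,13,14,15,16,17,18,19,20,21,22,23,24,25,26,27,28,29,30,31}

Answer: 52 steps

u: -3,-3,-2,-2,-2,-2,-2,-2,-2,-2,-2,-2,-2,-2,-2,-2,-2,-2,-2,-2,-2,-2,-2,-2,-2,-2,-2,-2,-2,-2,-2,-2
p: 7,7,-5,-5,-5,-5,-5,-5,-5,-5,-5,-5,-5,-5,-5,-5,-5,-5,-5,-5,-5,-5,-5,-5,-5,-5,-5,-5,-5,-5,-5,-5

steps = 52; useful = 944; efficiency = 944/1664 = 59/104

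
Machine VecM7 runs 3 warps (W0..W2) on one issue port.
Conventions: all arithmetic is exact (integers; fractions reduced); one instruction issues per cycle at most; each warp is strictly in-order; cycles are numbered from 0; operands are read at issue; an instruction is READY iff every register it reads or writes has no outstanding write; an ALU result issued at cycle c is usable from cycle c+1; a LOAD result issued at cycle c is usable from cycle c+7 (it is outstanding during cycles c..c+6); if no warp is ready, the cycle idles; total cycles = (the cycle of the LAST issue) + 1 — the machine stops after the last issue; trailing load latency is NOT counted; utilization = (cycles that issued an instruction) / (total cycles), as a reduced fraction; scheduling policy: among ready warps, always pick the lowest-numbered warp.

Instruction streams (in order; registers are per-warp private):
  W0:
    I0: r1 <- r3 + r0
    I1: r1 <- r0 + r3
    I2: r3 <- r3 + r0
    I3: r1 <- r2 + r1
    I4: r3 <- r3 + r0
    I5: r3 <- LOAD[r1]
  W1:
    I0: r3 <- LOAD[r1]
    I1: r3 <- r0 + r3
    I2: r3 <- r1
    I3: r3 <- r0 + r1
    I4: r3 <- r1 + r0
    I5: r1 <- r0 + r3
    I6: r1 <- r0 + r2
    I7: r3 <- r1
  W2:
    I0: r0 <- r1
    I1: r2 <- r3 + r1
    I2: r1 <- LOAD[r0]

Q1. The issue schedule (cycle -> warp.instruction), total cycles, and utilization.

cycle 0: W0.I0
cycle 1: W0.I1
cycle 2: W0.I2
cycle 3: W0.I3
cycle 4: W0.I4
cycle 5: W0.I5
cycle 6: W1.I0
cycle 7: W2.I0
cycle 8: W2.I1
cycle 9: W2.I2
cycle 10: idle
cycle 11: idle
cycle 12: idle
cycle 13: W1.I1
cycle 14: W1.I2
cycle 15: W1.I3
cycle 16: W1.I4
cycle 17: W1.I5
cycle 18: W1.I6
cycle 19: W1.I7

Answer: 20 cycles, utilization 17/20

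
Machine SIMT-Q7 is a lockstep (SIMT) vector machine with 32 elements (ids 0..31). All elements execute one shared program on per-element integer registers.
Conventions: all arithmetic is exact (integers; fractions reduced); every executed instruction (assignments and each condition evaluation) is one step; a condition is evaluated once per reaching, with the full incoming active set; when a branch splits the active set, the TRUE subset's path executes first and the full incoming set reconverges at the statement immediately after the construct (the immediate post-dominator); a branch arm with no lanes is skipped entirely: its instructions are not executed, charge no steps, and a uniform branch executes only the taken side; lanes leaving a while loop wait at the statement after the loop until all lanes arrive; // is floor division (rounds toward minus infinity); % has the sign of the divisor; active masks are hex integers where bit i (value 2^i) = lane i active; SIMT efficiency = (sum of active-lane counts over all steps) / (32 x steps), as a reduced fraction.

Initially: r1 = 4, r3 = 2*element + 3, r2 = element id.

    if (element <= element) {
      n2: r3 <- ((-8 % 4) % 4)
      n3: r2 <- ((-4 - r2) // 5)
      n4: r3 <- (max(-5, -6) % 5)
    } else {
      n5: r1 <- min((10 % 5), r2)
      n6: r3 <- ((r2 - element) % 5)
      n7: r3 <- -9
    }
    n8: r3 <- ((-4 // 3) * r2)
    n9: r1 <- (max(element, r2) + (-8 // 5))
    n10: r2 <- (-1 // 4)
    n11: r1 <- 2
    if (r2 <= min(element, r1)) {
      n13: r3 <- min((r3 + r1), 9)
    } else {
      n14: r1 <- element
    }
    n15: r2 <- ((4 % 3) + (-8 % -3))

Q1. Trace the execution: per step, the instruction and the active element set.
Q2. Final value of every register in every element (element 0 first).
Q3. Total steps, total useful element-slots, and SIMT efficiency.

step 0: eval (element <= element)    0xffffffff
step 1: r3 <- ((-8 % 4) % 4)         0xffffffff
step 2: r2 <- ((-4 - r2) // 5)       0xffffffff
step 3: r3 <- (max(-5, -6) % 5)      0xffffffff
step 4: r3 <- ((-4 // 3) * r2)       0xffffffff
step 5: r1 <- (max(element, r2) + (-8 // 5)) 0xffffffff
step 6: r2 <- (-1 // 4)              0xffffffff
step 7: r1 <- 2                      0xffffffff
step 8: eval (r2 <= min(element, r1)) 0xffffffff
step 9: r3 <- min((r3 + r1), 9)      0xffffffff
step 10: r2 <- ((4 % 3) + (-8 % -3))  0xffffffff

Answer: 11 steps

r1: 2,2,2,2,2,2,2,2,2,2,2,2,2,2,2,2,2,2,2,2,2,2,2,2,2,2,2,2,2,2,2,2
r3: 4,4,6,6,6,6,6,8,8,8,8,8,9,9,9,9,9,9,9,9,9,9,9,9,9,9,9,9,9,9,9,9
r2: -1,-1,-1,-1,-1,-1,-1,-1,-1,-1,-1,-1,-1,-1,-1,-1,-1,-1,-1,-1,-1,-1,-1,-1,-1,-1,-1,-1,-1,-1,-1,-1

steps = 11; useful = 352; efficiency = 352/352 = 1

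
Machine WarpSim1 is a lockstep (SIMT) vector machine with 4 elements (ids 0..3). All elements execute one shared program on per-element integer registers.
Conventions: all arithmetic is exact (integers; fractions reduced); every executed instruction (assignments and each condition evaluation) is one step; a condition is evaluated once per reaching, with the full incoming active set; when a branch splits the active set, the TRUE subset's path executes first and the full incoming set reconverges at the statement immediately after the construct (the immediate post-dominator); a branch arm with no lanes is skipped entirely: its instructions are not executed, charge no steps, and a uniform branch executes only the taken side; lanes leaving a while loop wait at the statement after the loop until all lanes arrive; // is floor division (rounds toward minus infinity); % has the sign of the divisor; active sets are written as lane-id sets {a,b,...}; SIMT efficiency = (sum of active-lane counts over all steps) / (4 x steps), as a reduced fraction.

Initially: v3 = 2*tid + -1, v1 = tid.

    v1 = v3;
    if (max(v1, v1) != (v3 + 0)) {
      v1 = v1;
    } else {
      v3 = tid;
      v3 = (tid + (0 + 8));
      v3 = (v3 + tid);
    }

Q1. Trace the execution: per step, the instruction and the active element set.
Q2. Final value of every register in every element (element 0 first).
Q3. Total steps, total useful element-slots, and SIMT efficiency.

step 0: v1 <- v3                     {0,1,2,3}
step 1: eval (max(v1, v1) != (v3 + 0)) {0,1,2,3}
step 2: v3 <- tid                    {0,1,2,3}
step 3: v3 <- (tid + (0 + 8))        {0,1,2,3}
step 4: v3 <- (v3 + tid)             {0,1,2,3}

Answer: 5 steps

v3: 8,10,12,14
v1: -1,1,3,5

steps = 5; useful = 20; efficiency = 20/20 = 1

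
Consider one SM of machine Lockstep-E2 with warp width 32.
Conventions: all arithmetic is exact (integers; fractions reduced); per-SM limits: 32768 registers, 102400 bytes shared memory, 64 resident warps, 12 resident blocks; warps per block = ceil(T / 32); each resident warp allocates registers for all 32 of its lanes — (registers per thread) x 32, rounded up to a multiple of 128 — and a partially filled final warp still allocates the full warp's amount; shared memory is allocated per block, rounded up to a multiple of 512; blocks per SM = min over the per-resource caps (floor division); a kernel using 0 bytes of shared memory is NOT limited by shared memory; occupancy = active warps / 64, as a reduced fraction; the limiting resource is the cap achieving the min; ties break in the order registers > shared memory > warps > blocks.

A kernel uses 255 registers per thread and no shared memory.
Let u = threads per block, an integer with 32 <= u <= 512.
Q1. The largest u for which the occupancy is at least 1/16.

Answer: u = 128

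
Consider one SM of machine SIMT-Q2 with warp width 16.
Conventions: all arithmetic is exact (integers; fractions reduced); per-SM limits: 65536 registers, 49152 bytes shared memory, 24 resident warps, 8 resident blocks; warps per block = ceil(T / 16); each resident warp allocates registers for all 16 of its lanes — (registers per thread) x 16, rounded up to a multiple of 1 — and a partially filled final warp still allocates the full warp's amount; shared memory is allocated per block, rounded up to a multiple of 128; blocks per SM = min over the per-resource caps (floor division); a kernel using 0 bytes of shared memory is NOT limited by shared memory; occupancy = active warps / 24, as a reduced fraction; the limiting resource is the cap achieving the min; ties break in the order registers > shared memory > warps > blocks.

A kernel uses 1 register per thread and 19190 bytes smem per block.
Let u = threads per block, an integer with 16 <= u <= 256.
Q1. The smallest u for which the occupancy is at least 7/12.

Answer: u = 97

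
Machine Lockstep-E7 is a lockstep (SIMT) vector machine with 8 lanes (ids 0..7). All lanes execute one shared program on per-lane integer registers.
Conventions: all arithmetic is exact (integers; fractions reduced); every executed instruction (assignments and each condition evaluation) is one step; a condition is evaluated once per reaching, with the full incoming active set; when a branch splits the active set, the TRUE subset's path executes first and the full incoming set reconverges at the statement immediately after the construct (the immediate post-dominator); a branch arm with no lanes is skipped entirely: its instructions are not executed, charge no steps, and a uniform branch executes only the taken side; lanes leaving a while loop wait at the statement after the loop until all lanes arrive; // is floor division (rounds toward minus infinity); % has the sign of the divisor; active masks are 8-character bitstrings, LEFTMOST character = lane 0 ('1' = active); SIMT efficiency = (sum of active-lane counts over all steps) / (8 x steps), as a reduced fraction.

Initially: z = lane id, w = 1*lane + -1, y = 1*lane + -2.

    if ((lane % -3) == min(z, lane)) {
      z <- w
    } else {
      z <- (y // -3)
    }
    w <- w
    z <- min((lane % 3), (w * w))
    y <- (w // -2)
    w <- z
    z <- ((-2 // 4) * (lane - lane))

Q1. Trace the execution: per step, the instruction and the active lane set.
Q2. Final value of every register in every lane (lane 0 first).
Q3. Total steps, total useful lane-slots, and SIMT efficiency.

step 0: eval ((lane % -3) == min(z, lane)) 11111111
step 1: z <- w                       10000000
step 2: z <- (y // -3)               01111111
step 3: w <- w                       11111111
step 4: z <- min((lane % 3), (w * w)) 11111111
step 5: y <- (w // -2)               11111111
step 6: w <- z                       11111111
step 7: z <- ((-2 // 4) * (lane - lane)) 11111111

Answer: 8 steps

z: 0,0,0,0,0,0,0,0
w: 0,0,1,0,1,2,0,1
y: 0,0,-1,-1,-2,-2,-3,-3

steps = 8; useful = 56; efficiency = 56/64 = 7/8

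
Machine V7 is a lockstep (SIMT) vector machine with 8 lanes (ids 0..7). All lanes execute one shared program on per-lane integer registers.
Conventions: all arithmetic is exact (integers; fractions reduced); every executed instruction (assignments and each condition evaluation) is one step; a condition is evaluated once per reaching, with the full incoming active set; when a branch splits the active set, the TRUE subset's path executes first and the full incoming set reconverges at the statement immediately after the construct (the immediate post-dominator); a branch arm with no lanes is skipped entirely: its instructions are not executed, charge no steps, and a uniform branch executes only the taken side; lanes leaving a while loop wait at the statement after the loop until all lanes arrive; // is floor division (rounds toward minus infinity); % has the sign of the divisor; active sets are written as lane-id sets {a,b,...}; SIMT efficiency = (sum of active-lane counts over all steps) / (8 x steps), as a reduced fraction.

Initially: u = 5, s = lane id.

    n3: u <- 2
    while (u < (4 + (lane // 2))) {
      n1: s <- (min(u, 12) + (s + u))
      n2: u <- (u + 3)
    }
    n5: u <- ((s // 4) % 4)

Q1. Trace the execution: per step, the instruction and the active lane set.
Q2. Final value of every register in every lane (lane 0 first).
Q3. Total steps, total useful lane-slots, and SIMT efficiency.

step 0: u <- 2                       {0,1,2,3,4,5,6,7}
step 1: eval (u < (4 + (lane // 2))) {0,1,2,3,4,5,6,7}
step 2: s <- (min(u, 12) + (s + u))  {0,1,2,3,4,5,6,7}
step 3: u <- (u + 3)                 {0,1,2,3,4,5,6,7}
step 4: eval (u < (4 + (lane // 2))) {0,1,2,3,4,5,6,7}
step 5: s <- (min(u, 12) + (s + u))  {4,5,6,7}
step 6: u <- (u + 3)                 {4,5,6,7}
step 7: eval (u < (4 + (lane // 2))) {4,5,6,7}
step 8: u <- ((s // 4) % 4)          {0,1,2,3,4,5,6,7}

Answer: 9 steps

u: 1,1,1,1,0,0,1,1
s: 4,5,6,7,18,19,20,21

steps = 9; useful = 60; efficiency = 60/72 = 5/6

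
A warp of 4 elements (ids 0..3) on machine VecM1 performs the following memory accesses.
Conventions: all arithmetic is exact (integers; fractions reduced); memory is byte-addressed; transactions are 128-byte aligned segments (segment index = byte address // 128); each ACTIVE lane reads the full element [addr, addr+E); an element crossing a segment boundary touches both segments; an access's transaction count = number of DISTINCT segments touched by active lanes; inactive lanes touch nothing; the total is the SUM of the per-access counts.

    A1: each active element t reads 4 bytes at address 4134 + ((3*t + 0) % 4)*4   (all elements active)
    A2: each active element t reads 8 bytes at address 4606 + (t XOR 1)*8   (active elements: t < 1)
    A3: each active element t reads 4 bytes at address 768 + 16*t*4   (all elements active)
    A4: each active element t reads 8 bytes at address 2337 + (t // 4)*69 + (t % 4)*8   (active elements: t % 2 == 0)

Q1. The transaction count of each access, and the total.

A1: 1 transaction
A2: 1 transaction
A3: 2 transactions
A4: 1 transaction

Answer: 1,1,2,1; total 5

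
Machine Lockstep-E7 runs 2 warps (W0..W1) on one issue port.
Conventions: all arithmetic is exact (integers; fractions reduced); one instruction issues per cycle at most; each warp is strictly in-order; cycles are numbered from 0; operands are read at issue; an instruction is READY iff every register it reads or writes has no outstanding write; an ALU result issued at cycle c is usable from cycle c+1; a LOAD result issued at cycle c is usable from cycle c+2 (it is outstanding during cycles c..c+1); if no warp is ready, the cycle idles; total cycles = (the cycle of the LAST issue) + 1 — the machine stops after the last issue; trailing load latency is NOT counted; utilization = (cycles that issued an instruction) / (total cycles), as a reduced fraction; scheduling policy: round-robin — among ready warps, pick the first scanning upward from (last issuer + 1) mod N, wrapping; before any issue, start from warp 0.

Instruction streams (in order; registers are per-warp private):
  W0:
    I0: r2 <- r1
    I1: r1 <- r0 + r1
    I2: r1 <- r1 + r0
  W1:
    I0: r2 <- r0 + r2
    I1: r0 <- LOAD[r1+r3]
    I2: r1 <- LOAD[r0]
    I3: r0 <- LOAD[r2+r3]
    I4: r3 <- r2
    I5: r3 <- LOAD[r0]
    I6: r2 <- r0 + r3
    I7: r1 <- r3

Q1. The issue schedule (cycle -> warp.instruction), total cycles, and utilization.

cycle 0: W0.I0
cycle 1: W1.I0
cycle 2: W0.I1
cycle 3: W1.I1
cycle 4: W0.I2
cycle 5: W1.I2
cycle 6: W1.I3
cycle 7: W1.I4
cycle 8: W1.I5
cycle 9: idle
cycle 10: W1.I6
cycle 11: W1.I7

Answer: 12 cycles, utilization 11/12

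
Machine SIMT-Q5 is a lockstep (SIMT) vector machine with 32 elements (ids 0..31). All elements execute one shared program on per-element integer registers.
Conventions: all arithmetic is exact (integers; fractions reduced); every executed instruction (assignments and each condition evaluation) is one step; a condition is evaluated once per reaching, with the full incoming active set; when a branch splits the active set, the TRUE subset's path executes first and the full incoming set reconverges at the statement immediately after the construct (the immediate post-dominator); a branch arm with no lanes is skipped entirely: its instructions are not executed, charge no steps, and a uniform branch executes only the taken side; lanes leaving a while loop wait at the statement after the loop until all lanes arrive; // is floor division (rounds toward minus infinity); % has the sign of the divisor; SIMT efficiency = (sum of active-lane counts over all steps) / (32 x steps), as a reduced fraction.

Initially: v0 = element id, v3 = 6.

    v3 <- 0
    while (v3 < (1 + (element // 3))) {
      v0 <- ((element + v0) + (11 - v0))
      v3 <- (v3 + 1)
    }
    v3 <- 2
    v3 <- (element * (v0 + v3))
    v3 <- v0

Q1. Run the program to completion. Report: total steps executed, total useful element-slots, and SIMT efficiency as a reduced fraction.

Answer: 38 steps, 721 useful, 721/1216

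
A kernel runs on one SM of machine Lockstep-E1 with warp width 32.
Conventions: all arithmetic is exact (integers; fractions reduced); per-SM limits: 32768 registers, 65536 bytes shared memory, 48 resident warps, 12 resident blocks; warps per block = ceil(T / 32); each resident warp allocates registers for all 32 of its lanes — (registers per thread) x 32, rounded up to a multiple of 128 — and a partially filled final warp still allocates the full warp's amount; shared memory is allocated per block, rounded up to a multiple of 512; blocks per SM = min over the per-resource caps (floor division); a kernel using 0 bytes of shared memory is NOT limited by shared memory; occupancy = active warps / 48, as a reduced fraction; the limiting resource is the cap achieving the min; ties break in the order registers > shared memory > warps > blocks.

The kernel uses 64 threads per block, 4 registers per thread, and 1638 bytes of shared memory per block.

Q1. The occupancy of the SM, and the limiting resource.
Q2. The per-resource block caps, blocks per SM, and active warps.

Answer: occupancy 1/2, limited by blocks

registers: 128 blocks
shared memory: 32 blocks
warps: 24 blocks
blocks: 12 blocks

Answer: 12 blocks, 24 active warps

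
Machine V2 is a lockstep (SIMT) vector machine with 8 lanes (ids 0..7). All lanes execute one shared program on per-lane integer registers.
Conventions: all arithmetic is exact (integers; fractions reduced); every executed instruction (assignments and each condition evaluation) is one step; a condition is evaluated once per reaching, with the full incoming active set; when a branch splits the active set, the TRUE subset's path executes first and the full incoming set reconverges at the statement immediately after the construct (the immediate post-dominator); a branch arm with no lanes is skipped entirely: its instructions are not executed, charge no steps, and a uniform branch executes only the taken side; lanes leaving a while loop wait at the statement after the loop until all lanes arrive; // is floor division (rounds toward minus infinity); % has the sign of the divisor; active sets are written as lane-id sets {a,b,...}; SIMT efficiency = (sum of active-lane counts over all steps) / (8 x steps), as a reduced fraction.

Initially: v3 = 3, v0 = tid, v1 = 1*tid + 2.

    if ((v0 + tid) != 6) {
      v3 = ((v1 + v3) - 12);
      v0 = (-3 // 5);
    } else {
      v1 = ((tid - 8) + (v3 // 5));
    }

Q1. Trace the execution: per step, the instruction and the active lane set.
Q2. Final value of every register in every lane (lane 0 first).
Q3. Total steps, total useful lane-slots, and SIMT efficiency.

step 0: eval ((v0 + tid) != 6)       {0,1,2,3,4,5,6,7}
step 1: v3 <- ((v1 + v3) - 12)       {0,1,2,4,5,6,7}
step 2: v0 <- (-3 // 5)              {0,1,2,4,5,6,7}
step 3: v1 <- ((tid - 8) + (v3 // 5)) {3}

Answer: 4 steps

v3: -7,-6,-5,3,-3,-2,-1,0
v0: -1,-1,-1,3,-1,-1,-1,-1
v1: 2,3,4,-5,6,7,8,9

steps = 4; useful = 23; efficiency = 23/32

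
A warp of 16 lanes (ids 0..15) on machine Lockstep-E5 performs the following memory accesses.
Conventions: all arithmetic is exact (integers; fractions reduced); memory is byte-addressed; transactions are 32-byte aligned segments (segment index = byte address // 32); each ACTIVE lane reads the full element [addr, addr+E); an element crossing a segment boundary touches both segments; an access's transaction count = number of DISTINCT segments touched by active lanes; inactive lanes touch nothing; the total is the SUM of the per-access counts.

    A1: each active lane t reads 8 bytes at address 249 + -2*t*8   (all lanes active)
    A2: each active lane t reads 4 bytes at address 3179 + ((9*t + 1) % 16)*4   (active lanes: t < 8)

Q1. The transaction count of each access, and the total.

A1: 9 transactions
A2: 3 transactions

Answer: 9,3; total 12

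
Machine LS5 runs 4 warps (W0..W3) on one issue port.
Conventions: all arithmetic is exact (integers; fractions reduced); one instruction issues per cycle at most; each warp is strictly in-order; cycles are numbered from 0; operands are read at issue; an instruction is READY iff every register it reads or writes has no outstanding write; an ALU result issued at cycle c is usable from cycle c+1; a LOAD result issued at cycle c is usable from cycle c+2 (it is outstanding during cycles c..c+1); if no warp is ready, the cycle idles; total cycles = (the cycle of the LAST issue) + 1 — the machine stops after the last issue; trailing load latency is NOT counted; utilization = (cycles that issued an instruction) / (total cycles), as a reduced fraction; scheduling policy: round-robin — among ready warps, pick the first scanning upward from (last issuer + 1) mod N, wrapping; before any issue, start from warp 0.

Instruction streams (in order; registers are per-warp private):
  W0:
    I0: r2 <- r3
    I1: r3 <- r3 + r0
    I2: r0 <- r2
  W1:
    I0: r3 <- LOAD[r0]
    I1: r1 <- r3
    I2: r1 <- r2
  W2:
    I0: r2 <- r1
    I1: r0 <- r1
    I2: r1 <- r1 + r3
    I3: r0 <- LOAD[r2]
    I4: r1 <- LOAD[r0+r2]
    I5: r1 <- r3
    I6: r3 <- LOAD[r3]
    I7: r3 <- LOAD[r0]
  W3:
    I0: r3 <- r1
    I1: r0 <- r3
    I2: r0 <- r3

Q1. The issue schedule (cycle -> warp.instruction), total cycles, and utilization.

cycle 0: W0.I0
cycle 1: W1.I0
cycle 2: W2.I0
cycle 3: W3.I0
cycle 4: W0.I1
cycle 5: W1.I1
cycle 6: W2.I1
cycle 7: W3.I1
cycle 8: W0.I2
cycle 9: W1.I2
cycle 10: W2.I2
cycle 11: W3.I2
cycle 12: W2.I3
cycle 13: idle
cycle 14: W2.I4
cycle 15: idle
cycle 16: W2.I5
cycle 17: W2.I6
cycle 18: idle
cycle 19: W2.I7

Answer: 20 cycles, utilization 17/20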